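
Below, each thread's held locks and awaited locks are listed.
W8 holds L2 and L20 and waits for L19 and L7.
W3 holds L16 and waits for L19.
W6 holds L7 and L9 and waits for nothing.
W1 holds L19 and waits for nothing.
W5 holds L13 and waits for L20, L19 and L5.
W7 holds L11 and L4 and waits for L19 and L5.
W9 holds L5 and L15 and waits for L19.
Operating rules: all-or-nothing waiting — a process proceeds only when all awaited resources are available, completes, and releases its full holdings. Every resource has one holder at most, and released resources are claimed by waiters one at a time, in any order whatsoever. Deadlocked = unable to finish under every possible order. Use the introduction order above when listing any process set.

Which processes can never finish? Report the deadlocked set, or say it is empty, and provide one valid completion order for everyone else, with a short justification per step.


No process is deadlocked.
Key observation: the wait graph is acyclic; completion cascades from the unblocked processes through everyone else.
One completion order for the rest: W1, W6, W9, W7, W8, W3, W5.
Walking it through:
  W1 waits on nothing -> runs at once and releases L19
  W6 waits on nothing -> runs at once and releases L7 and L9
  W9 waits on L19 — all released -> runs and releases L5 and L15
  W7 waits on L19 and L5 — all released -> runs and releases L11 and L4
  W8 waits on L19 and L7 — all released -> runs and releases L2 and L20
  W3 waits on L19 — all released -> runs and releases L16
  W5 waits on L20, L19 and L5 — all released -> runs and releases L13


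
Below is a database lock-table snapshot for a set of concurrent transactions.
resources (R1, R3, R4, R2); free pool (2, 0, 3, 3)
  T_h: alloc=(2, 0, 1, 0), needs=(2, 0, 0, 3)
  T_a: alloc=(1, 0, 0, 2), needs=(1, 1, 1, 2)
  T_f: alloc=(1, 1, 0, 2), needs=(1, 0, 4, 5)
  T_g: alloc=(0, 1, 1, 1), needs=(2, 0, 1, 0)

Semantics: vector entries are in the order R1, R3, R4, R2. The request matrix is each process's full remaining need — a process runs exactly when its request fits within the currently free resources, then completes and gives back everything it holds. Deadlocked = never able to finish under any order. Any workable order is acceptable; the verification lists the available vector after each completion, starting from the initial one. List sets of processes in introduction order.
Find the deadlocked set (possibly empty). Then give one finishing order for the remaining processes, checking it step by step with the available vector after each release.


No process is deadlocked.
Key observation: T_h leads a chain of completions in which each release enables another process.
The rest can finish in the order T_h, T_g, T_a, T_f. Step-by-step check:
  pool = (2, 0, 3, 3)
  T_h needs (2, 0, 0, 3) <= (2, 0, 3, 3) -> finishes; pool += (2, 0, 1, 0) = (4, 0, 4, 3)
  T_g needs (2, 0, 1, 0) <= (4, 0, 4, 3) -> finishes; pool += (0, 1, 1, 1) = (4, 1, 5, 4)
  T_a needs (1, 1, 1, 2) <= (4, 1, 5, 4) -> finishes; pool += (1, 0, 0, 2) = (5, 1, 5, 6)
  T_f needs (1, 0, 4, 5) <= (5, 1, 5, 6) -> finishes; pool += (1, 1, 0, 2) = (6, 2, 5, 8)


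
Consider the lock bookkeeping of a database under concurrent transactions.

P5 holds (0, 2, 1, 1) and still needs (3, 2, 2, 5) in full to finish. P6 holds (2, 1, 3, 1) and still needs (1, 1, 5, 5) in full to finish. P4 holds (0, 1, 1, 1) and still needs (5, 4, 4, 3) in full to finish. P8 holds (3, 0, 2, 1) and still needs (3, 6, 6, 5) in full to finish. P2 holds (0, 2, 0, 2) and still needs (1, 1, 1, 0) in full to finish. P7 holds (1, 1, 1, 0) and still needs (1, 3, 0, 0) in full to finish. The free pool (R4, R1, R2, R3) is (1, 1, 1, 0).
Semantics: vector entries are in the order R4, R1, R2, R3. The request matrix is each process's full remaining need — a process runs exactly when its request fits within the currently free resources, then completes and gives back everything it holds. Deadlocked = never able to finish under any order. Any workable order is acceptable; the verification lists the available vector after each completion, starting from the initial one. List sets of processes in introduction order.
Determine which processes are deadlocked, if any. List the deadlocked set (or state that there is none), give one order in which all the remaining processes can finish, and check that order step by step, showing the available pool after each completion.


Deadlocked set: P5, P6, P4 and P8.
Key observation: the wall is R3: completing P2, P7 brings the pool only to (2, 4, 2, 2), and all the rest need more.
A valid finishing order for the others: P2, P7. Verifying each step:
  pool = (1, 1, 1, 0)
  P2 needs (1, 1, 1, 0) <= (1, 1, 1, 0) -> finishes; pool += (0, 2, 0, 2) = (1, 3, 1, 2)
  P7 needs (1, 3, 0, 0) <= (1, 3, 1, 2) -> finishes; pool += (1, 1, 1, 0) = (2, 4, 2, 2)
The stuck group stays short no matter what:
  P5 cannot run: need (3, 2, 2, 5) vs free (2, 4, 2, 2) (insufficient R4 and R3)
  P6 cannot run: need (1, 1, 5, 5) vs free (2, 4, 2, 2) (insufficient R2 and R3)
  P4 cannot run: need (5, 4, 4, 3) vs free (2, 4, 2, 2) (insufficient R4, R2 and R3)
  P8 cannot run: need (3, 6, 6, 5) vs free (2, 4, 2, 2) (insufficient R4, R1, R2 and R3)


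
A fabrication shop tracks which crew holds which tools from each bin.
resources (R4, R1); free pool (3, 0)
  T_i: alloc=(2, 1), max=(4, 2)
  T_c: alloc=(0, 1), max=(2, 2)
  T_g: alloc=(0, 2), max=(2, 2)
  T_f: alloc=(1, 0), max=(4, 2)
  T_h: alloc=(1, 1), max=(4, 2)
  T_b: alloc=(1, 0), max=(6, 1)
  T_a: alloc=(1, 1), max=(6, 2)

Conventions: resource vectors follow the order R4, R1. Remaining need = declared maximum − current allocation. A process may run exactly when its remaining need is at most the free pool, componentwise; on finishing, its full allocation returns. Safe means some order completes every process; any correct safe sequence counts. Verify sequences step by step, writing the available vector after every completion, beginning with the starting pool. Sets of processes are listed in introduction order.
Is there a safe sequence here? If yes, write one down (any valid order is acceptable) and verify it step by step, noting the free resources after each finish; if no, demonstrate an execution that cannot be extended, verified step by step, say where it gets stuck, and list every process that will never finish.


SAFE, for example via the order T_g, T_h, T_i, T_a, T_c, T_f, T_b.
Key observation: T_h marks the first exact bind of the order: its need (3, 1) fits the free (3, 2) with zero slack on a requested resource.
Walking it through:
  pool = (3, 0)
  T_g: need (2, 0) fits (3, 0); releases (0, 2), pool now (3, 2)
  T_h: need (3, 1) fits (3, 2); releases (1, 1), pool now (4, 3)
  T_i: need (2, 1) fits (4, 3); releases (2, 1), pool now (6, 4)
  T_a: need (5, 1) fits (6, 4); releases (1, 1), pool now (7, 5)
  T_c: need (2, 1) fits (7, 5); releases (0, 1), pool now (7, 6)
  T_f: need (3, 2) fits (7, 6); releases (1, 0), pool now (8, 6)
  T_b: need (5, 1) fits (8, 6); releases (1, 0), pool now (9, 6)


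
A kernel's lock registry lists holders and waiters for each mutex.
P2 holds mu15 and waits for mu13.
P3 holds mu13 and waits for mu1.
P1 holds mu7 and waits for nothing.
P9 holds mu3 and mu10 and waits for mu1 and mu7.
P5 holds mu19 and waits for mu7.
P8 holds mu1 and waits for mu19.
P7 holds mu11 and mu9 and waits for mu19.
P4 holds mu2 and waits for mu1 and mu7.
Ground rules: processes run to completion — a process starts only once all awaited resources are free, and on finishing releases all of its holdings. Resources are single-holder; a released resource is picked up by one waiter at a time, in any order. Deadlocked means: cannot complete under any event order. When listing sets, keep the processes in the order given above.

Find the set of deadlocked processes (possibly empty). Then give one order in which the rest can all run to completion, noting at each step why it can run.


Nothing here is deadlocked.
Key observation: although several processes wait, no cycle exists — each chain bottoms out at a free runner.
The rest can finish in the order P1, P5, P8, P7, P4, P3, P2, P9.
Step-by-step check:
  run P1 (it waits on nothing); releases mu7
  P5: everything it awaited (mu7) is free; runs, freeing mu19
  P8: everything it awaited (mu19) is free; runs, freeing mu1
  P7: everything it awaited (mu19) is free; runs, freeing mu11 and mu9
  P4: everything it awaited (mu1 and mu7) is free; runs, freeing mu2
  P3: everything it awaited (mu1) is free; runs, freeing mu13
  P2: everything it awaited (mu13) is free; runs, freeing mu15
  P9: everything it awaited (mu1 and mu7) is free; runs, freeing mu3 and mu10


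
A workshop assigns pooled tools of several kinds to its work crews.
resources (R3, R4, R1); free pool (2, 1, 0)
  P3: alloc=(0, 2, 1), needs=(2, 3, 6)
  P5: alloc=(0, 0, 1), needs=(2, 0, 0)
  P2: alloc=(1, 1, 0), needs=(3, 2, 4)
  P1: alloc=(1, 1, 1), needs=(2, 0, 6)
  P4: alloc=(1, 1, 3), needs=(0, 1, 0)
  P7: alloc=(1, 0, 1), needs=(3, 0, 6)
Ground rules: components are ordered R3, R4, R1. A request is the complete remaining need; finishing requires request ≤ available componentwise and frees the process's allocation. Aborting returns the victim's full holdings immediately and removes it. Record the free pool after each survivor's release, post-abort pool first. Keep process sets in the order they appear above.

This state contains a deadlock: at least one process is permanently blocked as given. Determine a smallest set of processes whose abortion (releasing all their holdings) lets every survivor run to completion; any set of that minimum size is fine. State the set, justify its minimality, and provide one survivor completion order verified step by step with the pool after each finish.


Abort P3 and P7.
Key observation: no ordering could ever have run P1 before the abort of P3 and P7; with (1, 2, 2) back in the pool it fits at step 4.
No one abort is enough; case by case: P3 alone leaves P1 blocked (short on R1); P5 alone leaves P3 blocked (short on R1); P2 alone leaves P3 blocked (short on R1); P1 alone leaves P3 blocked (short on R1); P4 alone leaves P3 blocked (short on R1); P7 alone leaves P3 blocked (short on R1).
One survivor order: P5, P4, P2, P1. Check, step by step (post-abort pool first):
  pool = (3, 3, 2)
  P5 needs (2, 0, 0) <= (3, 3, 2) -> finishes; pool += (0, 0, 1) = (3, 3, 3)
  P4 needs (0, 1, 0) <= (3, 3, 3) -> finishes; pool += (1, 1, 3) = (4, 4, 6)
  P2 needs (3, 2, 4) <= (4, 4, 6) -> finishes; pool += (1, 1, 0) = (5, 5, 6)
  P1 needs (2, 0, 6) <= (5, 5, 6) -> finishes; pool += (1, 1, 1) = (6, 6, 7)


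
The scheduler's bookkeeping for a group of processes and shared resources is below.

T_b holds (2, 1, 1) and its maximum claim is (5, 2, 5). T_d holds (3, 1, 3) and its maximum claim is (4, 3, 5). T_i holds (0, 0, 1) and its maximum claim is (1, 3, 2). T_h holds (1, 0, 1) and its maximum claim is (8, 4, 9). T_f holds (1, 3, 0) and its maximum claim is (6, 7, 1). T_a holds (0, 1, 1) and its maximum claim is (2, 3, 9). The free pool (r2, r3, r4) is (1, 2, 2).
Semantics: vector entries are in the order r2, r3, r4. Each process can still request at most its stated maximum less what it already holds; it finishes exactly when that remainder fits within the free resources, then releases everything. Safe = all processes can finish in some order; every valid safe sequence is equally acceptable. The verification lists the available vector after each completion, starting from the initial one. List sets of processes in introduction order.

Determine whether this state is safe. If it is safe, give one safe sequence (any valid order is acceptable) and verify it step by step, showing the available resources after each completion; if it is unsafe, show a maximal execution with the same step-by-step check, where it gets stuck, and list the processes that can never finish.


UNSAFE — no complete ordering exists.
Key observation: after T_d, T_b, T_f, T_i complete, (7, 7, 7) is the best the pool ever gets, yet each leftover process wants more r4.
Going as far as possible: T_d, T_b, T_f, T_i; after that, nothing fits. Step-by-step check:
  pool = (1, 2, 2)
  T_d: need (1, 2, 2) fits (1, 2, 2); releases (3, 1, 3), pool now (4, 3, 5)
  T_b: need (3, 1, 4) fits (4, 3, 5); releases (2, 1, 1), pool now (6, 4, 6)
  T_f: need (5, 4, 1) fits (6, 4, 6); releases (1, 3, 0), pool now (7, 7, 6)
  T_i: need (1, 3, 1) fits (7, 7, 6); releases (0, 0, 1), pool now (7, 7, 7)
  blocked: T_h wants (7, 4, 8), pool (7, 7, 7) — not enough r4
  blocked: T_a wants (2, 2, 8), pool (7, 7, 7) — not enough r4
Never able to finish: T_h and T_a.


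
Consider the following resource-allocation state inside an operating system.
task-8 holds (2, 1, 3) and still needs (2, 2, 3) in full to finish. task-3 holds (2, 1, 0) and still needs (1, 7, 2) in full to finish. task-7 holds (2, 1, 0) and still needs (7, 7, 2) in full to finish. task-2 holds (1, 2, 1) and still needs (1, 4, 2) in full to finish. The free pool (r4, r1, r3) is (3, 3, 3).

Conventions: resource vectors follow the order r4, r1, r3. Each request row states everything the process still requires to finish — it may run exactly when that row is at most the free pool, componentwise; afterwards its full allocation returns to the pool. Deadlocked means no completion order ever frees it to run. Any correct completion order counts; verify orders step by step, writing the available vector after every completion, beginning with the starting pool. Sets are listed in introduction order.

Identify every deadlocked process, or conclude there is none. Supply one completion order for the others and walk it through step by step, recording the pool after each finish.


Deadlocked: task-3 and task-7.
Key observation: even finishing task-8, task-2 leaves just (6, 6, 7) free — too little r1 for any of the remaining processes.
A valid finishing order for the others: task-8, task-2. Check, step by step:
  pool = (3, 3, 3)
  task-8: need (2, 2, 3) fits (3, 3, 3); releases (2, 1, 3), pool now (5, 4, 6)
  task-2: need (1, 4, 2) fits (5, 4, 6); releases (1, 2, 1), pool now (6, 6, 7)
The stuck group stays short no matter what:
  blocked: task-3 wants (1, 7, 2), pool (6, 6, 7) — not enough r1
  blocked: task-7 wants (7, 7, 2), pool (6, 6, 7) — not enough r4 and r1


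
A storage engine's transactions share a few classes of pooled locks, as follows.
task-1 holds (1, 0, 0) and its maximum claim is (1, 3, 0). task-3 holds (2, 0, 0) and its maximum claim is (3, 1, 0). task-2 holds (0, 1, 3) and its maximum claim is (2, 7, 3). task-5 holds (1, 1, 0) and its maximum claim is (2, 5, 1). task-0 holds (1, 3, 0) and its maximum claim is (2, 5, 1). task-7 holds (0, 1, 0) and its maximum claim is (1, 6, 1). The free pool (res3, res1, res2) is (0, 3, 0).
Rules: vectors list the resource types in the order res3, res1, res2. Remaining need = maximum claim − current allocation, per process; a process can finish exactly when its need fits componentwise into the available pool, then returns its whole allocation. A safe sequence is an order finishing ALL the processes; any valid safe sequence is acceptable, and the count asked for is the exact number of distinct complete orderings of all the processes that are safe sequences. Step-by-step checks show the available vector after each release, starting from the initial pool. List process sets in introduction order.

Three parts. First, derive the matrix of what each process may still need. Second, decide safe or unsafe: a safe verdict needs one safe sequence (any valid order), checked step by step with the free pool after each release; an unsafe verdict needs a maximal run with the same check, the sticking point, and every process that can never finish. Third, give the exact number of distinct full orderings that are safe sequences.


(1) Outstanding need per process (order res3, res1, res2):
  task-1: (0, 3, 0)
  task-3: (1, 1, 0)
  task-2: (2, 6, 0)
  task-5: (1, 4, 1)
  task-0: (1, 2, 1)
  task-7: (1, 5, 1)
(2) UNSAFE.
Key observation: after task-1, task-3 the pool peaks at (3, 3, 0), and each blocked process is short somewhere: task-2 on res1; task-5 on res1, res2; task-0 on res2; task-7 on res1, res2.
Going as far as possible: task-1, task-3; after that, nothing fits. Check, step by step:
  pool = (0, 3, 0)
  task-1 needs (0, 3, 0) <= (0, 3, 0) -> finishes; pool += (1, 0, 0) = (1, 3, 0)
  task-3 needs (1, 1, 0) <= (1, 3, 0) -> finishes; pool += (2, 0, 0) = (3, 3, 0)
  blocked: task-2 wants (2, 6, 0), pool (3, 3, 0) — not enough res1
  blocked: task-5 wants (1, 4, 1), pool (3, 3, 0) — not enough res1 and res2
  blocked: task-0 wants (1, 2, 1), pool (3, 3, 0) — not enough res2
  blocked: task-7 wants (1, 5, 1), pool (3, 3, 0) — not enough res1 and res2
Never able to finish: task-2, task-5, task-0 and task-7.
(3) Exactly 0 of the possible complete orderings are safe sequences.


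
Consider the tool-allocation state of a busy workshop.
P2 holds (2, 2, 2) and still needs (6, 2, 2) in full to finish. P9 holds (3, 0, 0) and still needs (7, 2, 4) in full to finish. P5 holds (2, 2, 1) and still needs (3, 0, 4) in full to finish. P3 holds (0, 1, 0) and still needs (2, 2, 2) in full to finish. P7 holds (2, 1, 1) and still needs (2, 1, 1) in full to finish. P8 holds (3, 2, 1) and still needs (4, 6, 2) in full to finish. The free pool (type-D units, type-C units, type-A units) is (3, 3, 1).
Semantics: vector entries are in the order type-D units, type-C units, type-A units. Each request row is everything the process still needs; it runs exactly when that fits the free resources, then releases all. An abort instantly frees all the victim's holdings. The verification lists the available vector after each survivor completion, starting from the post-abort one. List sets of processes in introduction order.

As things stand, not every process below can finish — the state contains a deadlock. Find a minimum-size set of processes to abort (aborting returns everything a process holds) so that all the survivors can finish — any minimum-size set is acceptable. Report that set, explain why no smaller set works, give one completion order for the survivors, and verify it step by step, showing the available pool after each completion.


The answer: abort P5.
Key observation: aborting P5 returns (2, 2, 1), and P2 — hopeless before — runs at step 2 with the returned capacity in the pool.
No smaller set exists: with zero aborts the deadlock remains.
The survivors complete as P7, P2, P9, P3, P8. Step-by-step check (starting from the post-abort pool):
  pool = (5, 5, 2)
  P7: need (2, 1, 1) fits (5, 5, 2); releases (2, 1, 1), pool now (7, 6, 3)
  P2: need (6, 2, 2) fits (7, 6, 3); releases (2, 2, 2), pool now (9, 8, 5)
  P9: need (7, 2, 4) fits (9, 8, 5); releases (3, 0, 0), pool now (12, 8, 5)
  P3: need (2, 2, 2) fits (12, 8, 5); releases (0, 1, 0), pool now (12, 9, 5)
  P8: need (4, 6, 2) fits (12, 9, 5); releases (3, 2, 1), pool now (15, 11, 6)


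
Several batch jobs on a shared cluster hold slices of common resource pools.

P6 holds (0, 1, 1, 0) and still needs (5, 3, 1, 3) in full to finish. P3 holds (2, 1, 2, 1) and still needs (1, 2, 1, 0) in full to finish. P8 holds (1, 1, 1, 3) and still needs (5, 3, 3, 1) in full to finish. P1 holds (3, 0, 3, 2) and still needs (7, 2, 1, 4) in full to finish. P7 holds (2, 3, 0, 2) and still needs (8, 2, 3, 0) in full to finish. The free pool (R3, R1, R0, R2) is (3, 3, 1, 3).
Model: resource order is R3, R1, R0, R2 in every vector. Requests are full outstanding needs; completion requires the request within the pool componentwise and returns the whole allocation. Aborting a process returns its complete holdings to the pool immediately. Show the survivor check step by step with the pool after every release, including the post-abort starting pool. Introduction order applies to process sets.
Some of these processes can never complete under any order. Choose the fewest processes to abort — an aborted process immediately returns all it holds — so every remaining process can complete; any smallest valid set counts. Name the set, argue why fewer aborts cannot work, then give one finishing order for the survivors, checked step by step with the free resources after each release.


Abort P7.
Key observation: the returned (2, 3, 0, 2) from P7 is what brings P1 — unrunnable before, under any order — into play at step 4.
Why nothing smaller works: aborting no one leaves the state deadlocked as given.
One survivor order: P6, P3, P8, P1. Check, step by step (post-abort pool first):
  pool = (5, 6, 1, 5)
  run P6 (needs (5, 3, 1, 3), free (5, 6, 1, 5)); after release of (0, 1, 1, 0) the pool is (5, 7, 2, 5)
  run P3 (needs (1, 2, 1, 0), free (5, 7, 2, 5)); after release of (2, 1, 2, 1) the pool is (7, 8, 4, 6)
  run P8 (needs (5, 3, 3, 1), free (7, 8, 4, 6)); after release of (1, 1, 1, 3) the pool is (8, 9, 5, 9)
  run P1 (needs (7, 2, 1, 4), free (8, 9, 5, 9)); after release of (3, 0, 3, 2) the pool is (11, 9, 8, 11)


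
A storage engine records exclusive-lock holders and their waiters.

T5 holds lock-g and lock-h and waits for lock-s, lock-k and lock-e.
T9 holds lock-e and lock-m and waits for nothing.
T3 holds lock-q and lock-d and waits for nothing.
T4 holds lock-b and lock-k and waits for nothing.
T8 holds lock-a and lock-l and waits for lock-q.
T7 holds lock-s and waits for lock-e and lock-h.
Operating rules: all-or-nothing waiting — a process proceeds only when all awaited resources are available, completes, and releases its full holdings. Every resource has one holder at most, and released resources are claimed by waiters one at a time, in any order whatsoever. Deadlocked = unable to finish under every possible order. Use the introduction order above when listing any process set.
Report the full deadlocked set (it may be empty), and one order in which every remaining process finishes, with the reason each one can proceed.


Deadlocked set: T5 and T7.
Key observation: along T5 -> T7 -> T5, each member waits on what the next one holds — a deadlock; no other process is dragged down with it.
The rest can finish in the order T4, T9, T3, T8.
Walking it through:
  run T4 (it waits on nothing); releases lock-b and lock-k
  run T9 (it waits on nothing); releases lock-e and lock-m
  run T3 (it waits on nothing); releases lock-q and lock-d
  T8 waits on lock-q — all released -> runs and releases lock-a and lock-l


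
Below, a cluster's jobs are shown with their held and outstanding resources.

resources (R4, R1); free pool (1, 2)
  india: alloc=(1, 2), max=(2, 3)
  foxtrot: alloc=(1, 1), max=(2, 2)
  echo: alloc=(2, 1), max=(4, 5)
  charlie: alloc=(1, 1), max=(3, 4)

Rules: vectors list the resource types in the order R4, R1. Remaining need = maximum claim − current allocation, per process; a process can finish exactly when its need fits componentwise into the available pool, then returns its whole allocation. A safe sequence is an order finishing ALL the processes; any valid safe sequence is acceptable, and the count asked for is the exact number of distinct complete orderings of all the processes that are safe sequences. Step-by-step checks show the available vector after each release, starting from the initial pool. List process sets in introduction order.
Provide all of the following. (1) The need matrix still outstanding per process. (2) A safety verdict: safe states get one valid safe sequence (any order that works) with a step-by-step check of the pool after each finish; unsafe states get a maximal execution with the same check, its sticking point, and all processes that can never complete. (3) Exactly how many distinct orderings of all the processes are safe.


(1) Need matrix, components ordered R4, R1:
  india: (1, 1)
  foxtrot: (1, 1)
  echo: (2, 4)
  charlie: (2, 3)
(2) SAFE. One safe sequence: india, foxtrot, echo, charlie.
Key observation: the order's first zero-slack moment is india ((1, 1) needed, (1, 2) free — a requested resource with nothing to spare).
Walking it through:
  pool = (1, 2)
  india: need (1, 1) fits (1, 2); releases (1, 2), pool now (2, 4)
  foxtrot: need (1, 1) fits (2, 4); releases (1, 1), pool now (3, 5)
  echo: need (2, 4) fits (3, 5); releases (2, 1), pool now (5, 6)
  charlie: need (2, 3) fits (5, 6); releases (1, 1), pool now (6, 7)
(3) The exact count: 10 of the possible complete orderings are safe sequences.


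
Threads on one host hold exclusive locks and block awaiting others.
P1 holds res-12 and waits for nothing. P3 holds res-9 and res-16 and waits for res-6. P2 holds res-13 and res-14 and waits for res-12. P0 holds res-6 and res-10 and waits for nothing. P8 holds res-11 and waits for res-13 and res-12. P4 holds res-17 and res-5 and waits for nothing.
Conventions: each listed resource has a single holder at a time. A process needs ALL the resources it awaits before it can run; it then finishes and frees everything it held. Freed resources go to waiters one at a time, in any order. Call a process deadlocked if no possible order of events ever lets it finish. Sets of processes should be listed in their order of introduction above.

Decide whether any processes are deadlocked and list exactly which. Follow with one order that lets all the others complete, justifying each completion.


Nothing here is deadlocked.
Key observation: all waits point, directly or indirectly, at processes that can finish, so nothing is permanently blocked.
A valid finishing order for the others: P0, P1, P2, P8, P3, P4.
Verifying each step:
  P0: no waits; runs immediately, freeing res-6 and res-10
  P1: no waits; runs immediately, freeing res-12
  P2: everything it awaited (res-12) is free; runs, freeing res-13 and res-14
  P8: everything it awaited (res-13 and res-12) is free; runs, freeing res-11
  P3: everything it awaited (res-6) is free; runs, freeing res-9 and res-16
  P4: no waits; runs immediately, freeing res-17 and res-5


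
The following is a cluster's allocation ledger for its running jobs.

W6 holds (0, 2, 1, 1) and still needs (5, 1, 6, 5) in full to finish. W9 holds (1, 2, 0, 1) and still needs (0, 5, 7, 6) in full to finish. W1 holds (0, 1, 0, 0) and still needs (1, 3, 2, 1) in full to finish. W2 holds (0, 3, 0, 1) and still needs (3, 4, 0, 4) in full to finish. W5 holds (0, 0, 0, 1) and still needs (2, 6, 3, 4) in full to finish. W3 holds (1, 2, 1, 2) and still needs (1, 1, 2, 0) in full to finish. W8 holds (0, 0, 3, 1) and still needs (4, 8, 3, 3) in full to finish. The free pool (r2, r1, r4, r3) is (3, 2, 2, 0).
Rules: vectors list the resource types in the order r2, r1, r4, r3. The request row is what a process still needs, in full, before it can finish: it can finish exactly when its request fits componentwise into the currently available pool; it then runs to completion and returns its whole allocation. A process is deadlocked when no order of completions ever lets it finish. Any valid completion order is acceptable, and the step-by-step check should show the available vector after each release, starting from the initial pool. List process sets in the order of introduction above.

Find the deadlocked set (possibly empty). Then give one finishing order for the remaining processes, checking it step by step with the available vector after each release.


Deadlocked: W6, W9, W2, W5 and W8.
Key observation: the wall is r3: completing W3, W1 brings the pool only to (4, 5, 3, 2), and all the rest need more.
One completion order for the rest: W3, W1. Check, step by step:
  pool = (3, 2, 2, 0)
  run W3 (needs (1, 1, 2, 0), free (3, 2, 2, 0)); after release of (1, 2, 1, 2) the pool is (4, 4, 3, 2)
  run W1 (needs (1, 3, 2, 1), free (4, 4, 3, 2)); after release of (0, 1, 0, 0) the pool is (4, 5, 3, 2)
None of the blocked processes ever fits:
  W6 cannot run: need (5, 1, 6, 5) vs free (4, 5, 3, 2) (insufficient r2, r4 and r3)
  W9 cannot run: need (0, 5, 7, 6) vs free (4, 5, 3, 2) (insufficient r4 and r3)
  W2 cannot run: need (3, 4, 0, 4) vs free (4, 5, 3, 2) (insufficient r3)
  W5 cannot run: need (2, 6, 3, 4) vs free (4, 5, 3, 2) (insufficient r1 and r3)
  W8 cannot run: need (4, 8, 3, 3) vs free (4, 5, 3, 2) (insufficient r1 and r3)


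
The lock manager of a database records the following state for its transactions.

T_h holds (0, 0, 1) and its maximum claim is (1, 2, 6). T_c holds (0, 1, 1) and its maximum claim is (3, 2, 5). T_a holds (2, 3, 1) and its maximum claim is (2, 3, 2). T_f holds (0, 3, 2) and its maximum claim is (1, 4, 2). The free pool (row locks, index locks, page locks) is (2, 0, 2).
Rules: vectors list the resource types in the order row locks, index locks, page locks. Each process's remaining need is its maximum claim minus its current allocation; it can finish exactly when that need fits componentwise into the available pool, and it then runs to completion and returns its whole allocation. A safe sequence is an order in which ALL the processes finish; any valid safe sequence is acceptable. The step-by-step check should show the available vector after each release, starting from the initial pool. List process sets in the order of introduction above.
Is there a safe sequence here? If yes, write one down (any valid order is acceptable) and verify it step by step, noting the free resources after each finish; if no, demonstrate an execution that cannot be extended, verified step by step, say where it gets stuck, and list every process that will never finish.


SAFE. One safe sequence: T_a, T_f, T_h, T_c.
Key observation: T_h is the earliest step where a requested resource binds exactly: need (1, 2, 5), pool (4, 6, 5) at its turn.
Verifying each step:
  pool = (2, 0, 2)
  T_a: need (0, 0, 1) fits (2, 0, 2); releases (2, 3, 1), pool now (4, 3, 3)
  T_f: need (1, 1, 0) fits (4, 3, 3); releases (0, 3, 2), pool now (4, 6, 5)
  T_h: need (1, 2, 5) fits (4, 6, 5); releases (0, 0, 1), pool now (4, 6, 6)
  T_c: need (3, 1, 4) fits (4, 6, 6); releases (0, 1, 1), pool now (4, 7, 7)


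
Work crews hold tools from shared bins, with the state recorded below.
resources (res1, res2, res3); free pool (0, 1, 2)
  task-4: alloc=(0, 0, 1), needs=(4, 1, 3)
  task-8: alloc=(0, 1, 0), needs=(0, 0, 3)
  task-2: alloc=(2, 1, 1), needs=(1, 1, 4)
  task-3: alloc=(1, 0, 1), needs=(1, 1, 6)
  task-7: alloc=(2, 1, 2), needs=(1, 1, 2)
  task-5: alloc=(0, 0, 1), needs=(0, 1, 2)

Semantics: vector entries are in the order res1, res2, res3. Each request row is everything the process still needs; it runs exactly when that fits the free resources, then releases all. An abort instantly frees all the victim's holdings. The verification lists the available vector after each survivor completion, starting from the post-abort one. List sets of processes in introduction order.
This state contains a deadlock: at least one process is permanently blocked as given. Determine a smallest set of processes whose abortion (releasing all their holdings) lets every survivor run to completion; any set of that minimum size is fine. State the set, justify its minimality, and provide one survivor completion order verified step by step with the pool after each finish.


Minimum abort set: task-2.
Key observation: task-7 could never have finished before the abort; with (2, 1, 1) returned by task-2, it fits at step 1.
No smaller set exists: with zero aborts the deadlock remains.
Survivors finish in the order: task-7, task-4, task-3, task-8, task-5. Walking it through (pool after the aborts first):
  pool = (2, 2, 3)
  run task-7 (needs (1, 1, 2), free (2, 2, 3)); after release of (2, 1, 2) the pool is (4, 3, 5)
  run task-4 (needs (4, 1, 3), free (4, 3, 5)); after release of (0, 0, 1) the pool is (4, 3, 6)
  run task-3 (needs (1, 1, 6), free (4, 3, 6)); after release of (1, 0, 1) the pool is (5, 3, 7)
  run task-8 (needs (0, 0, 3), free (5, 3, 7)); after release of (0, 1, 0) the pool is (5, 4, 7)
  run task-5 (needs (0, 1, 2), free (5, 4, 7)); after release of (0, 0, 1) the pool is (5, 4, 8)


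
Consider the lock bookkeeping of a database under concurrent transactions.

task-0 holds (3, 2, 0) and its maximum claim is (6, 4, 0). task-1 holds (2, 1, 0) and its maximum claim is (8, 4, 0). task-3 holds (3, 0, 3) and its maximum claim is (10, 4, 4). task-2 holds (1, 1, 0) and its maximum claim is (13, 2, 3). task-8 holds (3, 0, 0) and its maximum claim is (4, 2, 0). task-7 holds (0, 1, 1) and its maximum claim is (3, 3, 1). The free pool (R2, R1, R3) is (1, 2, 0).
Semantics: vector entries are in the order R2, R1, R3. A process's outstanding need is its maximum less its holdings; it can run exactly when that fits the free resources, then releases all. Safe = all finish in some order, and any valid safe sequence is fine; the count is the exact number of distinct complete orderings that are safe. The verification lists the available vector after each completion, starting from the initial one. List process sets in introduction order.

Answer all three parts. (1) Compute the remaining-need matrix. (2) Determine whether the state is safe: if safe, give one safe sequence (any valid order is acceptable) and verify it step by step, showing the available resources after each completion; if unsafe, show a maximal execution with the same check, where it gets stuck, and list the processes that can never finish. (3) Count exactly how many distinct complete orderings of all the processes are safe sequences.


(1) Need matrix, components ordered R2, R1, R3:
  task-0: (3, 2, 0)
  task-1: (6, 3, 0)
  task-3: (7, 4, 1)
  task-2: (12, 1, 3)
  task-8: (1, 2, 0)
  task-7: (3, 2, 0)
(2) SAFE, for example via the order task-8, task-0, task-7, task-3, task-1, task-2.
Key observation: task-8 marks the first exact bind of the order: its need (1, 2, 0) fits the free (1, 2, 0) with zero slack on a requested resource.
Step-by-step check:
  pool = (1, 2, 0)
  task-8: need (1, 2, 0) fits (1, 2, 0); releases (3, 0, 0), pool now (4, 2, 0)
  task-0: need (3, 2, 0) fits (4, 2, 0); releases (3, 2, 0), pool now (7, 4, 0)
  task-7: need (3, 2, 0) fits (7, 4, 0); releases (0, 1, 1), pool now (7, 5, 1)
  task-3: need (7, 4, 1) fits (7, 5, 1); releases (3, 0, 3), pool now (10, 5, 4)
  task-1: need (6, 3, 0) fits (10, 5, 4); releases (2, 1, 0), pool now (12, 6, 4)
  task-2: need (12, 1, 3) fits (12, 6, 4); releases (1, 1, 0), pool now (13, 7, 4)
(3) Precisely 5 of the possible complete orderings are safe sequences.


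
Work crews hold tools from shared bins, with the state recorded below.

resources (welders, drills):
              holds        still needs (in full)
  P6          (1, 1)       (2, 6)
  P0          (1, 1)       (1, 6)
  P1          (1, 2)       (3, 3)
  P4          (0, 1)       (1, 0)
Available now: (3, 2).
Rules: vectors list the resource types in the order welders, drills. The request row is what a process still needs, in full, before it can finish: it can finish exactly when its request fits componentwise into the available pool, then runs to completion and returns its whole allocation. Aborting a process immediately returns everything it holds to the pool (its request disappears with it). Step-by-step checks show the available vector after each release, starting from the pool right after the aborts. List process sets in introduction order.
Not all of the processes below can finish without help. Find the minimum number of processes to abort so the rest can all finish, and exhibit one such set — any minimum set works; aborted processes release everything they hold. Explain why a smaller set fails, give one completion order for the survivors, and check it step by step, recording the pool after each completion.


Minimum abort set: P0.
Key observation: P6 could never have finished before the abort; with (1, 1) returned by P0, it fits at step 3.
No smaller set exists: with zero aborts the deadlock remains.
Survivors finish in the order: P1, P4, P6. Check, step by step (pool after the aborts first):
  pool = (4, 3)
  P1 needs (3, 3) <= (4, 3) -> finishes; pool += (1, 2) = (5, 5)
  P4 needs (1, 0) <= (5, 5) -> finishes; pool += (0, 1) = (5, 6)
  P6 needs (2, 6) <= (5, 6) -> finishes; pool += (1, 1) = (6, 7)


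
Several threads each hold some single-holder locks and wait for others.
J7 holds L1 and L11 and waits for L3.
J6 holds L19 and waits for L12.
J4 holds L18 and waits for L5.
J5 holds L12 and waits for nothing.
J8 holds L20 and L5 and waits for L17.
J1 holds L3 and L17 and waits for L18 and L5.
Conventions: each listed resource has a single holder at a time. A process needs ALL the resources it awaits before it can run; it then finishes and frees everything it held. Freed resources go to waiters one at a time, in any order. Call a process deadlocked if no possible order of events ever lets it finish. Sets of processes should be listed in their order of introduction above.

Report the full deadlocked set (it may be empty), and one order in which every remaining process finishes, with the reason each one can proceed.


Deadlocked: J7, J4, J8 and J1.
Key observation: the cycle J1 -> J4 -> J8 -> J1 can never break — each member waits on the next; J7 waits into the deadlock from upstream.
The rest can finish in the order J5, J6.
Check, step by step:
  J5 waits on nothing -> runs at once and releases L12
  run J6 (all its waits — L12 — are resolved); releases L19


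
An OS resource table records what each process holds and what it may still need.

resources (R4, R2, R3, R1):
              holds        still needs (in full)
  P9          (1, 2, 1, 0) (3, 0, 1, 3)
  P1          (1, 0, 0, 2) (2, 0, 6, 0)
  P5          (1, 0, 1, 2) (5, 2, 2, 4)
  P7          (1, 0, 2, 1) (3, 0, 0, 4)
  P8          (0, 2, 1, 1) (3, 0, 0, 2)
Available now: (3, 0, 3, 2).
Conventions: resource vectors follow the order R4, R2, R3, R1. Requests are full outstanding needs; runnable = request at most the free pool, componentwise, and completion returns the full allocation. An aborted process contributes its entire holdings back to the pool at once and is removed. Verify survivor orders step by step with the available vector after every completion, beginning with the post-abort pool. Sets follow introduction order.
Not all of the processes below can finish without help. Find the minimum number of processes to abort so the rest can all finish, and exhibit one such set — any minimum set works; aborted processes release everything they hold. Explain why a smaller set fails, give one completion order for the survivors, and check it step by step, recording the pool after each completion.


Minimum abort set: P1.
Key observation: the returned (1, 0, 0, 2) from P1 is what brings P7 — unrunnable before, under any order — into play at step 1.
Minimality: the empty abort set fails — the state is deadlocked as it stands.
Survivors finish in the order: P7, P8, P5, P9. Walking it through (pool after the aborts first):
  pool = (4, 0, 3, 4)
  P7 needs (3, 0, 0, 4) <= (4, 0, 3, 4) -> finishes; pool += (1, 0, 2, 1) = (5, 0, 5, 5)
  P8 needs (3, 0, 0, 2) <= (5, 0, 5, 5) -> finishes; pool += (0, 2, 1, 1) = (5, 2, 6, 6)
  P5 needs (5, 2, 2, 4) <= (5, 2, 6, 6) -> finishes; pool += (1, 0, 1, 2) = (6, 2, 7, 8)
  P9 needs (3, 0, 1, 3) <= (6, 2, 7, 8) -> finishes; pool += (1, 2, 1, 0) = (7, 4, 8, 8)


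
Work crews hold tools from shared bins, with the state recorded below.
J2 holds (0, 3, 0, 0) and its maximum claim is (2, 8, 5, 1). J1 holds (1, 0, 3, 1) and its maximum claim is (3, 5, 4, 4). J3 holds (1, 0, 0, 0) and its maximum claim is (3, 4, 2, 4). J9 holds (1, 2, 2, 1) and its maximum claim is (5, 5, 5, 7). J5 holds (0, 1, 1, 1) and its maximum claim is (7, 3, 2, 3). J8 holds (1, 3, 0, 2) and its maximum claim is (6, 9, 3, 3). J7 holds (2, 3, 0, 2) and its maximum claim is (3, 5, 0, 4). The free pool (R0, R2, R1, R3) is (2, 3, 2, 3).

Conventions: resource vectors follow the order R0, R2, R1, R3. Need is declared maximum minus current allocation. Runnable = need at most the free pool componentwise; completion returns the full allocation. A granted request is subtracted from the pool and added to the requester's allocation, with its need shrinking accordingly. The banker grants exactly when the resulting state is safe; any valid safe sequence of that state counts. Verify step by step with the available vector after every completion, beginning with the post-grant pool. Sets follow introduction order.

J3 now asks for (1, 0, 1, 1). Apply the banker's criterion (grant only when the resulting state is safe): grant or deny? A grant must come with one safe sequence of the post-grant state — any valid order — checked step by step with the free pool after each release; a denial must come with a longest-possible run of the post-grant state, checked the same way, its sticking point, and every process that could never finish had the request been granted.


GRANT. The post-grant state is safe; one safe sequence: J7, J1, J3, J9, J5, J2, J8.
Key observation: granting shrinks the pool to (1, 3, 1, 2), yet J7 still fits and the chain goes through.
Step-by-step check of the post-grant state:
  pool = (1, 3, 1, 2)
  J7: need (1, 2, 0, 2) fits (1, 3, 1, 2); releases (2, 3, 0, 2), pool now (3, 6, 1, 4)
  J1: need (2, 5, 1, 3) fits (3, 6, 1, 4); releases (1, 0, 3, 1), pool now (4, 6, 4, 5)
  J3: need (1, 4, 1, 3) fits (4, 6, 4, 5); releases (2, 0, 1, 1), pool now (6, 6, 5, 6)
  J9: need (4, 3, 3, 6) fits (6, 6, 5, 6); releases (1, 2, 2, 1), pool now (7, 8, 7, 7)
  J5: need (7, 2, 1, 2) fits (7, 8, 7, 7); releases (0, 1, 1, 1), pool now (7, 9, 8, 8)
  J2: need (2, 5, 5, 1) fits (7, 9, 8, 8); releases (0, 3, 0, 0), pool now (7, 12, 8, 8)
  J8: need (5, 6, 3, 1) fits (7, 12, 8, 8); releases (1, 3, 0, 2), pool now (8, 15, 8, 10)
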